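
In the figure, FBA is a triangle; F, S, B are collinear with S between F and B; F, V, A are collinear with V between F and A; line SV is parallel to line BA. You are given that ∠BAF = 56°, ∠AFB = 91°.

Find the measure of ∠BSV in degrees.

1. ∠ABF = 33°  [△FBA]
2. ∠FSV = 33°  [SV∥BA, corresponding at S]
3. ∠BSV = 147°  [linear pair at S on FB]

∠BSV = 147°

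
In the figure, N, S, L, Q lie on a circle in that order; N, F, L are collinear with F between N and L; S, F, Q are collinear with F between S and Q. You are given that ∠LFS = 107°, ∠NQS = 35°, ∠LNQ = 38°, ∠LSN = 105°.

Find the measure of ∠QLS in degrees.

∠QLS = 102°

1. ∠NLS = 35°  [same arc NS]
2. ∠LSQ = 38°  [same arc LQ]
3. ∠LNS = 40°  [△NSL]
4. ∠LQS = 40°  [same arc SL]
5. ∠QLS = 102°  [△SLQ]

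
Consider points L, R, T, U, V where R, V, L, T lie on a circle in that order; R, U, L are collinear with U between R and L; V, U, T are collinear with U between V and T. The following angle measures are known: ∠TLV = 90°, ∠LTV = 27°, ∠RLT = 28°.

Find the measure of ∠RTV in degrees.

∠RTV = 62°

1. ∠TRV = 90°  [cyclic RVLT, opposite ∠R+∠L]
2. ∠RVT = 28°  [same arc RT]
3. ∠RTV = 62°  [△RVT]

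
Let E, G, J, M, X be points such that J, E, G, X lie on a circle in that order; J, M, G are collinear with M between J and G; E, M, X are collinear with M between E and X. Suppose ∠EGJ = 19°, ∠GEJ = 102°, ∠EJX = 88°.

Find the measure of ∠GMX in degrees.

∠GMX = 48°

1. ∠EXJ = 19°  [same arc JE]
2. ∠EJG = 59°  [△JEG]
3. ∠JEX = 73°  [△JEX]
4. ∠EXG = 59°  [same arc EG]
5. ∠JGX = 73°  [same arc JX]
6. ∠GMX = 48°  [△GMX]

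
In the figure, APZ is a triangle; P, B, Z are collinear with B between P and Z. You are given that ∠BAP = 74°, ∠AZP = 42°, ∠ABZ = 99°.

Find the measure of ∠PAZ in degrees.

∠PAZ = 113°

1. ∠ABP = 81°  [linear pair at B on PZ]
2. ∠APB = 25°  [△APB]
3. ∠APZ = 25°  [B on ray PZ]
4. ∠PAZ = 113°  [△APZ]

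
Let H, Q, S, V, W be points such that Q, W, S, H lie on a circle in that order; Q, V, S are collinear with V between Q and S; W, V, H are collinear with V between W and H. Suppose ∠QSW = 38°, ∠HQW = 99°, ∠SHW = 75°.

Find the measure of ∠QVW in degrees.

1. ∠QHW = 38°  [same arc QW]
2. ∠HWQ = 43°  [△QWH]
3. ∠SQW = 75°  [same arc WS]
4. ∠QVW = 62°  [△QVW]

∠QVW = 62°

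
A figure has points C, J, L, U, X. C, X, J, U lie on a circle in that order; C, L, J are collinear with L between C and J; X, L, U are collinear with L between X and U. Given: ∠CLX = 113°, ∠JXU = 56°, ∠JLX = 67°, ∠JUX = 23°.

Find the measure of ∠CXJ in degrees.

1. ∠CJX = 57°  [△XLJ]
2. ∠JCX = 23°  [same arc XJ]
3. ∠CXJ = 100°  [△CXJ]

∠CXJ = 100°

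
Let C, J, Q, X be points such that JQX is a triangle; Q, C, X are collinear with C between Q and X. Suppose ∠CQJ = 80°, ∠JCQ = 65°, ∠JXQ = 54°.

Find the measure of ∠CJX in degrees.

∠CJX = 11°

1. ∠JCX = 115°  [linear pair at C on QX]
2. ∠CXJ = 54°  [C on ray XQ]
3. ∠CJX = 11°  [△JCX]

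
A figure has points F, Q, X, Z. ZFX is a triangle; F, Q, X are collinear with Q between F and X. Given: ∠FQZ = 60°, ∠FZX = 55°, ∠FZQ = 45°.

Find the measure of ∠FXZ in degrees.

∠FXZ = 50°

1. ∠QFZ = 75°  [△ZFQ]
2. ∠XFZ = 75°  [Q on ray FX]
3. ∠FXZ = 50°  [△ZFX]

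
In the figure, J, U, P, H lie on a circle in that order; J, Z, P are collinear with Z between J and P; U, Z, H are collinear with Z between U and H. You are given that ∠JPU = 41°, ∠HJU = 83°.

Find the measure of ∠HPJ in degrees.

1. ∠JHU = 41°  [same arc JU]
2. ∠HUJ = 56°  [△JUH]
3. ∠HPJ = 56°  [same arc JH]

∠HPJ = 56°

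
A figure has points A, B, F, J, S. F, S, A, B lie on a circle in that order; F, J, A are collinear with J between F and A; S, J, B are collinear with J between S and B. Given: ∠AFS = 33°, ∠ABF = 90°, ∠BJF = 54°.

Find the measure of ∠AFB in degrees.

1. ∠ABS = 33°  [same arc SA]
2. ∠AJB = 126°  [linear pair at J on FA]
3. ∠BAF = 21°  [△AJB]
4. ∠AFB = 69°  [△FAB]

∠AFB = 69°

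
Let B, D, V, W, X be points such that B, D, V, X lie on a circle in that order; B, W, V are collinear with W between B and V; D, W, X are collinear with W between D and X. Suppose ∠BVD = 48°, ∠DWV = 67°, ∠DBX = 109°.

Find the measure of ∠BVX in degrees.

1. ∠BXD = 48°  [same arc BD]
2. ∠BDX = 23°  [△BDX]
3. ∠BVX = 23°  [same arc BX]

∠BVX = 23°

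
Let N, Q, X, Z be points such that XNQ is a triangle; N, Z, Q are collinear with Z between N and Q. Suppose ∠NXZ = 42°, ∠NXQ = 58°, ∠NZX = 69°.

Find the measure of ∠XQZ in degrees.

∠XQZ = 53°

1. ∠XNZ = 69°  [△XNZ]
2. ∠QNX = 69°  [Z on ray NQ]
3. ∠NQX = 53°  [△XNQ]
4. ∠XQZ = 53°  [Z on ray QN]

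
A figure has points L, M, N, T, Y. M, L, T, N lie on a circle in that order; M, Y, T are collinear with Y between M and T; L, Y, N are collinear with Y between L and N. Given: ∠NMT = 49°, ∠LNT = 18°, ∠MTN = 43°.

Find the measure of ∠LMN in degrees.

∠LMN = 67°

1. ∠NLT = 49°  [same arc TN]
2. ∠LTN = 113°  [△LTN]
3. ∠LMN = 67°  [cyclic MLTN, opposite ∠M+∠T]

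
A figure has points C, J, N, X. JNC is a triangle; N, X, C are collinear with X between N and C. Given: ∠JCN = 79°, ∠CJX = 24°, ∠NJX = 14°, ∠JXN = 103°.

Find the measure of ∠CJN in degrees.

1. ∠JNX = 63°  [△JNX]
2. ∠CNJ = 63°  [X on ray NC]
3. ∠CJN = 38°  [△JNC]

∠CJN = 38°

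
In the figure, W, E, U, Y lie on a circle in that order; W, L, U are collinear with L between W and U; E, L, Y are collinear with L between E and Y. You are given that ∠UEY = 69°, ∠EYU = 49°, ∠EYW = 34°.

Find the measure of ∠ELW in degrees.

∠ELW = 103°

1. ∠EUW = 34°  [same arc WE]
2. ∠ELU = 77°  [△ELU]
3. ∠ELW = 103°  [linear pair at L on WU]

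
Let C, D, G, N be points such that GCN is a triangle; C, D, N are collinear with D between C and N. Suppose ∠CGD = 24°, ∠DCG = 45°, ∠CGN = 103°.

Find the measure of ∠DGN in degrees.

∠DGN = 79°

1. ∠CDG = 111°  [△GCD]
2. ∠GCN = 45°  [D on ray CN]
3. ∠CNG = 32°  [△GCN]
4. ∠GDN = 69°  [linear pair at D on CN]
5. ∠DNG = 32°  [D on ray NC]
6. ∠DGN = 79°  [△GDN]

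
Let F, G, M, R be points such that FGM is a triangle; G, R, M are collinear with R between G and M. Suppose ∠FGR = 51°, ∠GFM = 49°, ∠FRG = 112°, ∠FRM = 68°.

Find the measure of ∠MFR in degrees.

∠MFR = 32°

1. ∠FGM = 51°  [R on ray GM]
2. ∠FMG = 80°  [△FGM]
3. ∠FMR = 80°  [R on ray MG]
4. ∠MFR = 32°  [△FRM]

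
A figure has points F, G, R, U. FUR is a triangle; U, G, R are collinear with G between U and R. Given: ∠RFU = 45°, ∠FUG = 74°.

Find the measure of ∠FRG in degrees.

∠FRG = 61°

1. ∠FUR = 74°  [G on ray UR]
2. ∠FRU = 61°  [△FUR]
3. ∠FRG = 61°  [G on ray RU]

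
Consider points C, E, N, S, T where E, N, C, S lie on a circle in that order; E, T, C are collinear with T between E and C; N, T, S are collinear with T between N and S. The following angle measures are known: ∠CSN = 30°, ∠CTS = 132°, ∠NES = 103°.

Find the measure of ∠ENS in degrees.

1. ∠CEN = 30°  [same arc NC]
2. ∠ETN = 132°  [vertical angles at T]
3. ∠ENS = 18°  [△ETN]

∠ENS = 18°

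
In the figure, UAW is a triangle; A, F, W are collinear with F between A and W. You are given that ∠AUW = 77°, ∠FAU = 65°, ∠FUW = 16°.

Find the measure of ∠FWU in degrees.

∠FWU = 38°

1. ∠UAW = 65°  [F on ray AW]
2. ∠AWU = 38°  [△UAW]
3. ∠FWU = 38°  [F on ray WA]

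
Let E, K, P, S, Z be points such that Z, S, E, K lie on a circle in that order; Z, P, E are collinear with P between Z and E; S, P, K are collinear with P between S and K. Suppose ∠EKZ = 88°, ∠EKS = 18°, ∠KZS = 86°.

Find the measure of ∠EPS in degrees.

∠EPS = 42°

1. ∠ESZ = 92°  [cyclic ZSEK, opposite ∠S+∠K]
2. ∠EZS = 18°  [same arc SE]
3. ∠KES = 94°  [cyclic ZSEK, opposite ∠Z+∠E]
4. ∠SEZ = 70°  [△ZSE]
5. ∠ESK = 68°  [△SEK]
6. ∠EPS = 42°  [△SPE]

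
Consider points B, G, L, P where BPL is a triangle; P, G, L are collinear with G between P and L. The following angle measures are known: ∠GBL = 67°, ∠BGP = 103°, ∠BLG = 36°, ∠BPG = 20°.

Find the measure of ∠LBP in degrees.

1. ∠BLP = 36°  [G on ray LP]
2. ∠BPL = 20°  [G on ray PL]
3. ∠LBP = 124°  [△BPL]

∠LBP = 124°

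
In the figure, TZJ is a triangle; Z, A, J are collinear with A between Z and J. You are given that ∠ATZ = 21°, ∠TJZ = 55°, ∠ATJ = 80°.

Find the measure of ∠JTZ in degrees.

∠JTZ = 101°

1. ∠AJT = 55°  [A on ray JZ]
2. ∠JAT = 45°  [△TAJ]
3. ∠TAZ = 135°  [linear pair at A on ZJ]
4. ∠AZT = 24°  [△TZA]
5. ∠JZT = 24°  [A on ray ZJ]
6. ∠JTZ = 101°  [△TZJ]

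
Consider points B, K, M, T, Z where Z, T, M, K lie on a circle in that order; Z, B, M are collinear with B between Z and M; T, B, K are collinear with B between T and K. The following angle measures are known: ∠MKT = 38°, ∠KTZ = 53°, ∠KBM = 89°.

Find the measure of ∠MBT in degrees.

1. ∠MZT = 38°  [same arc TM]
2. ∠TBZ = 89°  [△ZBT]
3. ∠MBT = 91°  [linear pair at B on ZM]

∠MBT = 91°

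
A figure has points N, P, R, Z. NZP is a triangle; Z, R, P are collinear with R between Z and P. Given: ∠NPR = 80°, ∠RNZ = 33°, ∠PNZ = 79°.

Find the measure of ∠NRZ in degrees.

∠NRZ = 126°

1. ∠NPZ = 80°  [R on ray PZ]
2. ∠NZP = 21°  [△NZP]
3. ∠NZR = 21°  [R on ray ZP]
4. ∠NRZ = 126°  [△NZR]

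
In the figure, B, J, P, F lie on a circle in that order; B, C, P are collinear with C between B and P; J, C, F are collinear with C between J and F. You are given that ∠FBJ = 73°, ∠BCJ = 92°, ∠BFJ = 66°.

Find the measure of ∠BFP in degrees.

∠BFP = 113°

1. ∠BJF = 41°  [△BJF]
2. ∠JBP = 47°  [△BCJ]
3. ∠BPJ = 66°  [same arc BJ]
4. ∠BJP = 67°  [△BJP]
5. ∠BFP = 113°  [cyclic BJPF, opposite ∠J+∠F]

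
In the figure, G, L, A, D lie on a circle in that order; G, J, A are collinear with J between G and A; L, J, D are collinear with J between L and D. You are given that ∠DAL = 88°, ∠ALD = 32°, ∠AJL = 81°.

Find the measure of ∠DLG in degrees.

1. ∠ADL = 60°  [△LAD]
2. ∠GJL = 99°  [linear pair at J on GA]
3. ∠AGL = 60°  [same arc LA]
4. ∠DLG = 21°  [△GJL]

∠DLG = 21°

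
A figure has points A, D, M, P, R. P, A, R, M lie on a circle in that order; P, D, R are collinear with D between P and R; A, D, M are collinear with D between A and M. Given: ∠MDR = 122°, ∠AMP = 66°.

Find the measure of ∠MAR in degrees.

1. ∠ADP = 122°  [vertical angles at D]
2. ∠ARP = 66°  [same arc PA]
3. ∠ADR = 58°  [linear pair at D on PR]
4. ∠MAR = 56°  [△ADR]

∠MAR = 56°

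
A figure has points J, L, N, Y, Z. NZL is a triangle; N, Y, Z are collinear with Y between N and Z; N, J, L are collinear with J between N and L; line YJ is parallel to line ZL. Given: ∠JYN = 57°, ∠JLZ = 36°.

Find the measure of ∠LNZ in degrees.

∠LNZ = 87°

1. ∠LZN = 57°  [YJ∥ZL, corresponding at Y]
2. ∠NLZ = 36°  [J on ray LN]
3. ∠LNZ = 87°  [△NZL]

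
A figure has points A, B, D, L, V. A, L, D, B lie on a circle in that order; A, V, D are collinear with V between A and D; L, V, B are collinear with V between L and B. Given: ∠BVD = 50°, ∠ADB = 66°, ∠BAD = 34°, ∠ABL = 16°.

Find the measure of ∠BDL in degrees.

∠BDL = 82°

1. ∠DBL = 64°  [△DVB]
2. ∠BLD = 34°  [same arc DB]
3. ∠BDL = 82°  [△LDB]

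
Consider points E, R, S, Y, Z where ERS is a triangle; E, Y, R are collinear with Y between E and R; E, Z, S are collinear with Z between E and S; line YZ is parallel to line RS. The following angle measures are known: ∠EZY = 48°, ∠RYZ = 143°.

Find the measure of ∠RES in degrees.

∠RES = 95°

1. ∠EYZ = 37°  [linear pair at Y on ER]
2. ∠YEZ = 95°  [△EYZ]
3. ∠RES = 95°  [Y on ER, Z on ES]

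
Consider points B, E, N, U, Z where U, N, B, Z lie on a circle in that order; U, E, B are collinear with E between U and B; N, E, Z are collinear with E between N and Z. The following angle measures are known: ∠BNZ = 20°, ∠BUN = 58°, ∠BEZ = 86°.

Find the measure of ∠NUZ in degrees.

∠NUZ = 78°

1. ∠BUZ = 20°  [same arc BZ]
2. ∠NEU = 86°  [vertical angles at E]
3. ∠UEZ = 94°  [linear pair at E on UB]
4. ∠NZU = 66°  [△UEZ]
5. ∠UNZ = 36°  [△UEN]
6. ∠NUZ = 78°  [△UNZ]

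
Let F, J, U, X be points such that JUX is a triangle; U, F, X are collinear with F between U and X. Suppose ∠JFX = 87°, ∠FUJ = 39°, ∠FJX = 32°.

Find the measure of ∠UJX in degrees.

∠UJX = 80°

1. ∠FXJ = 61°  [△JFX]
2. ∠JUX = 39°  [F on ray UX]
3. ∠JXU = 61°  [F on ray XU]
4. ∠UJX = 80°  [△JUX]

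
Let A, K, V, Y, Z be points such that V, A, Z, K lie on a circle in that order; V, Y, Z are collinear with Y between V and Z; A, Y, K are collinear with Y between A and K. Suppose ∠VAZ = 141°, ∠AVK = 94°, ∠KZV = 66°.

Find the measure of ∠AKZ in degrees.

1. ∠VKZ = 39°  [cyclic VAZK, opposite ∠A+∠K]
2. ∠AZK = 86°  [cyclic VAZK, opposite ∠V+∠Z]
3. ∠KVZ = 75°  [△VZK]
4. ∠KAZ = 75°  [same arc ZK]
5. ∠AKZ = 19°  [△AZK]

∠AKZ = 19°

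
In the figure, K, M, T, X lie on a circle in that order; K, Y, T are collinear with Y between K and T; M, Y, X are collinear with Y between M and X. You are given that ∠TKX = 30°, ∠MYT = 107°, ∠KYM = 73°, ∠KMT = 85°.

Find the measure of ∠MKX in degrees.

∠MKX = 82°

1. ∠TMX = 30°  [same arc TX]
2. ∠KYX = 107°  [vertical angles at Y]
3. ∠KTM = 43°  [△MYT]
4. ∠MKT = 52°  [△KMT]
5. ∠KXM = 43°  [△KYX]
6. ∠KMX = 55°  [△KYM]
7. ∠MKX = 82°  [△KMX]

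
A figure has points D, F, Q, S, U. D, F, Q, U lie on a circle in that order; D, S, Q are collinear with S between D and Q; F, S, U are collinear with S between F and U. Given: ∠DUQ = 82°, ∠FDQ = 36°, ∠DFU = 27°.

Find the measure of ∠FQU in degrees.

∠FQU = 73°

1. ∠DFQ = 98°  [cyclic DFQU, opposite ∠F+∠U]
2. ∠DQF = 46°  [△DFQ]
3. ∠DUF = 46°  [same arc DF]
4. ∠FDU = 107°  [△DFU]
5. ∠FQU = 73°  [cyclic DFQU, opposite ∠D+∠Q]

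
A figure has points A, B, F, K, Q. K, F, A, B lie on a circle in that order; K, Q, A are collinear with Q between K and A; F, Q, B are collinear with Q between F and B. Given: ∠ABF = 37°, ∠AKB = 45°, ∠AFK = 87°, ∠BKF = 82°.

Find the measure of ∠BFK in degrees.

1. ∠ABK = 93°  [cyclic KFAB, opposite ∠F+∠B]
2. ∠BAK = 42°  [△KAB]
3. ∠BFK = 42°  [same arc KB]

∠BFK = 42°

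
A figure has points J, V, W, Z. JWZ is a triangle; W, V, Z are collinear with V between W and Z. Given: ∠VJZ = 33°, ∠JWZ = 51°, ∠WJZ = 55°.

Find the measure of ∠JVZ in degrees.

∠JVZ = 73°

1. ∠JZW = 74°  [△JWZ]
2. ∠JZV = 74°  [V on ray ZW]
3. ∠JVZ = 73°  [△JVZ]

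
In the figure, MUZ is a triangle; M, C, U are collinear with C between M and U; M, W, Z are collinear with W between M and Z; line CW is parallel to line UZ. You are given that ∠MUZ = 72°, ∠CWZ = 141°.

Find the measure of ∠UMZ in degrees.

1. ∠MCW = 72°  [CW∥UZ, corresponding at C]
2. ∠CWM = 39°  [linear pair at W on MZ]
3. ∠CMW = 69°  [△MCW]
4. ∠UMZ = 69°  [C on MU, W on MZ]

∠UMZ = 69°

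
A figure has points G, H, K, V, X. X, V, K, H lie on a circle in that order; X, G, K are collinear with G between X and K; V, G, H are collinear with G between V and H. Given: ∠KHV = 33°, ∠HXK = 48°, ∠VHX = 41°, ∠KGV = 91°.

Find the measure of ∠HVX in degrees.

1. ∠KXV = 33°  [same arc VK]
2. ∠VGX = 89°  [linear pair at G on XK]
3. ∠HVX = 58°  [△XGV]

∠HVX = 58°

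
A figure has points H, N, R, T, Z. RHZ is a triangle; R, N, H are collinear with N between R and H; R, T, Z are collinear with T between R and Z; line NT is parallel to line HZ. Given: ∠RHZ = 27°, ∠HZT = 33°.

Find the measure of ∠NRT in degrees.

1. ∠HZR = 33°  [T on ray ZR]
2. ∠HRZ = 120°  [△RHZ]
3. ∠NRT = 120°  [N on RH, T on RZ]

∠NRT = 120°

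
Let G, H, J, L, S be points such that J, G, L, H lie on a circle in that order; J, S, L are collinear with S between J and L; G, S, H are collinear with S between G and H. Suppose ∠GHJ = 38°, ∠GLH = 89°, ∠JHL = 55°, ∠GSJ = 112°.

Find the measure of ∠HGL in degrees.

1. ∠GLJ = 38°  [same arc JG]
2. ∠GSL = 68°  [linear pair at S on JL]
3. ∠HGL = 74°  [△GSL]

∠HGL = 74°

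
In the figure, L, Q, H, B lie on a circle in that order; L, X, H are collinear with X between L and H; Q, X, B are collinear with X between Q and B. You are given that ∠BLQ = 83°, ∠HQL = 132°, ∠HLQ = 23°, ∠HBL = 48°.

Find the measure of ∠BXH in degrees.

∠BXH = 85°

1. ∠BHQ = 97°  [cyclic LQHB, opposite ∠L+∠H]
2. ∠LHQ = 25°  [△LQH]
3. ∠HBQ = 23°  [same arc QH]
4. ∠BQH = 60°  [△QHB]
5. ∠LBQ = 25°  [same arc LQ]
6. ∠BLH = 60°  [same arc HB]
7. ∠BXL = 95°  [△LXB]
8. ∠BXH = 85°  [linear pair at X on LH]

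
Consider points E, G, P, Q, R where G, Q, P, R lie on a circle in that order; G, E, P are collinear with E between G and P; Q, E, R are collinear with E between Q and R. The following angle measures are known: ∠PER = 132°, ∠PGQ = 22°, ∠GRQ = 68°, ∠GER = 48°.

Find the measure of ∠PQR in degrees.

∠PQR = 64°

1. ∠GPQ = 68°  [same arc GQ]
2. ∠PEQ = 48°  [vertical angles at E]
3. ∠PQR = 64°  [△QEP]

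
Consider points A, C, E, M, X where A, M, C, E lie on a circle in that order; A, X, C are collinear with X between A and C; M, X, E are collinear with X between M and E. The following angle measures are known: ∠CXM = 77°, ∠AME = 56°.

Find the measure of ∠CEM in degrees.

1. ∠AXE = 77°  [vertical angles at X]
2. ∠ACE = 56°  [same arc AE]
3. ∠CXE = 103°  [linear pair at X on AC]
4. ∠CEM = 21°  [△CXE]

∠CEM = 21°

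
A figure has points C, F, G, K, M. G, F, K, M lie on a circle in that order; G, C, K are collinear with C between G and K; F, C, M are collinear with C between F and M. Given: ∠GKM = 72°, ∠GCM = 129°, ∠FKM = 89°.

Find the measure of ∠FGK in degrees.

1. ∠GFM = 72°  [same arc GM]
2. ∠FCK = 129°  [vertical angles at C]
3. ∠FCG = 51°  [linear pair at C on GK]
4. ∠FGK = 57°  [△GCF]

∠FGK = 57°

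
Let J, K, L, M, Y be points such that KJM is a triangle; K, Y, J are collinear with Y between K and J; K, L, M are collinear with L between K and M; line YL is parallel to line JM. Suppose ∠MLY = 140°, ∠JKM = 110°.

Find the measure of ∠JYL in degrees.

∠JYL = 150°

1. ∠KLY = 40°  [linear pair at L on KM]
2. ∠LKY = 110°  [Y on KJ, L on KM]
3. ∠KYL = 30°  [△KYL]
4. ∠JYL = 150°  [linear pair at Y on KJ]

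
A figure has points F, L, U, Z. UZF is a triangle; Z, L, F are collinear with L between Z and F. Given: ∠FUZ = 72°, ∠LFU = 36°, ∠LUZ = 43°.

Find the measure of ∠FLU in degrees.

∠FLU = 115°

1. ∠UFZ = 36°  [L on ray FZ]
2. ∠FZU = 72°  [△UZF]
3. ∠LZU = 72°  [L on ray ZF]
4. ∠ULZ = 65°  [△UZL]
5. ∠FLU = 115°  [linear pair at L on ZF]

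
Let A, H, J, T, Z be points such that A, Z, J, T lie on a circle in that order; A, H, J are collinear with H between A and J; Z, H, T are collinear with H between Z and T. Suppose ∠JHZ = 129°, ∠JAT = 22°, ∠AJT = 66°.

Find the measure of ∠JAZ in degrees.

1. ∠AHZ = 51°  [linear pair at H on AJ]
2. ∠AZT = 66°  [same arc AT]
3. ∠JAZ = 63°  [△AHZ]

∠JAZ = 63°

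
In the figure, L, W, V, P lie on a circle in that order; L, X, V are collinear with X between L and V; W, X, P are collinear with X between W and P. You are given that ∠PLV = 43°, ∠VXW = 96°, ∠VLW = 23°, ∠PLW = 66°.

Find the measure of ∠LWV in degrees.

1. ∠PWV = 43°  [same arc VP]
2. ∠LVW = 41°  [△WXV]
3. ∠LWV = 116°  [△LWV]

∠LWV = 116°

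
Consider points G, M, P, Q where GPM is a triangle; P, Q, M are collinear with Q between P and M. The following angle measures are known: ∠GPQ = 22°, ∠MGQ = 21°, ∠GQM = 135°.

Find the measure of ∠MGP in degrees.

1. ∠GPM = 22°  [Q on ray PM]
2. ∠GMQ = 24°  [△GQM]
3. ∠GMP = 24°  [Q on ray MP]
4. ∠MGP = 134°  [△GPM]

∠MGP = 134°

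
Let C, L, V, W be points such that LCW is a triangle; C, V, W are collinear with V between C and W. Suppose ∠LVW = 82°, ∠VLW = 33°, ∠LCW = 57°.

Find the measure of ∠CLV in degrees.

1. ∠CVL = 98°  [linear pair at V on CW]
2. ∠LCV = 57°  [V on ray CW]
3. ∠CLV = 25°  [△LCV]

∠CLV = 25°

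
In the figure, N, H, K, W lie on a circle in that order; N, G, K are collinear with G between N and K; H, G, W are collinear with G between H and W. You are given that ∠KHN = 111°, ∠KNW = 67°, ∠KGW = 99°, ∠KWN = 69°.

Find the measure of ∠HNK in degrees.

∠HNK = 37°

1. ∠NKW = 44°  [△NKW]
2. ∠HGN = 99°  [vertical angles at G]
3. ∠NHW = 44°  [same arc NW]
4. ∠HNK = 37°  [△NGH]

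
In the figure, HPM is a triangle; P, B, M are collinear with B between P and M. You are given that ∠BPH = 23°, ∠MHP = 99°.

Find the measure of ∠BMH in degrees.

∠BMH = 58°

1. ∠HPM = 23°  [B on ray PM]
2. ∠HMP = 58°  [△HPM]
3. ∠BMH = 58°  [B on ray MP]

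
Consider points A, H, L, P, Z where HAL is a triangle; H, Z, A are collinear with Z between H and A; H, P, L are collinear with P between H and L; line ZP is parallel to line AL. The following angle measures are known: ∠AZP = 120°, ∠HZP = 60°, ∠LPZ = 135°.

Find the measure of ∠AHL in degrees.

1. ∠HPZ = 45°  [linear pair at P on HL]
2. ∠PHZ = 75°  [△HZP]
3. ∠AHL = 75°  [Z on HA, P on HL]

∠AHL = 75°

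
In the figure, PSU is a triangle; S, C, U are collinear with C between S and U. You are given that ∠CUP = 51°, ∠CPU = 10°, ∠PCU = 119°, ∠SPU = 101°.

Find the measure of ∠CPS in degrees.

1. ∠PUS = 51°  [C on ray US]
2. ∠PCS = 61°  [linear pair at C on SU]
3. ∠PSU = 28°  [△PSU]
4. ∠CSP = 28°  [C on ray SU]
5. ∠CPS = 91°  [△PSC]

∠CPS = 91°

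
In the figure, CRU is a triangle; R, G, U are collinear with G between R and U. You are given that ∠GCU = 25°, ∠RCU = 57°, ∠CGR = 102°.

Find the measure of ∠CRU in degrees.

∠CRU = 46°

1. ∠CGU = 78°  [linear pair at G on RU]
2. ∠CUG = 77°  [△CGU]
3. ∠CUR = 77°  [G on ray UR]
4. ∠CRU = 46°  [△CRU]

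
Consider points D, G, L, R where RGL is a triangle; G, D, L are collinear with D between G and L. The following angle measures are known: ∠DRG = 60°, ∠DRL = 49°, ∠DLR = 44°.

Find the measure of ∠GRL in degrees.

∠GRL = 109°

1. ∠LDR = 87°  [△RDL]
2. ∠GLR = 44°  [D on ray LG]
3. ∠GDR = 93°  [linear pair at D on GL]
4. ∠DGR = 27°  [△RGD]
5. ∠LGR = 27°  [D on ray GL]
6. ∠GRL = 109°  [△RGL]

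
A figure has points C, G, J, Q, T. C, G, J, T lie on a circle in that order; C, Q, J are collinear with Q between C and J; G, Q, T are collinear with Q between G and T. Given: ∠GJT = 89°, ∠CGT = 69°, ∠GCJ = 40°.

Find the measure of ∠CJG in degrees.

1. ∠GCT = 91°  [cyclic CGJT, opposite ∠C+∠J]
2. ∠CTG = 20°  [△CGT]
3. ∠CJG = 20°  [same arc CG]

∠CJG = 20°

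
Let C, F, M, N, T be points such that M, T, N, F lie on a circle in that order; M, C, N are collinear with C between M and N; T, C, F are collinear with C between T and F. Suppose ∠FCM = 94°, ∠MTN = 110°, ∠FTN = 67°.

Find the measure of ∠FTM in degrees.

∠FTM = 43°

1. ∠NCT = 94°  [vertical angles at C]
2. ∠MNT = 19°  [△TCN]
3. ∠MCT = 86°  [linear pair at C on MN]
4. ∠NMT = 51°  [△MTN]
5. ∠FTM = 43°  [△MCT]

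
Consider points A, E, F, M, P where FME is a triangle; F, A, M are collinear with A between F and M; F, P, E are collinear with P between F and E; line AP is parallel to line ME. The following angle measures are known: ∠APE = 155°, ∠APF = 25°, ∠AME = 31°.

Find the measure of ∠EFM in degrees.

∠EFM = 124°

1. ∠FEM = 25°  [AP∥ME, corresponding at P]
2. ∠EMF = 31°  [A on ray MF]
3. ∠EFM = 124°  [△FME]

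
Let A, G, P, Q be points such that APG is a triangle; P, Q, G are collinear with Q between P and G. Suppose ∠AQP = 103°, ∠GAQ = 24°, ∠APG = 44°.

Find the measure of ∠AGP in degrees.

∠AGP = 79°

1. ∠AQG = 77°  [linear pair at Q on PG]
2. ∠AGQ = 79°  [△AQG]
3. ∠AGP = 79°  [Q on ray GP]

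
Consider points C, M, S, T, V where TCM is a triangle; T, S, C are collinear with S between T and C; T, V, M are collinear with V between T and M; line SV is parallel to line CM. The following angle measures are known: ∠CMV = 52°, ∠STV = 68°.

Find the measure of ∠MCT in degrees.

∠MCT = 60°

1. ∠CMT = 52°  [V on ray MT]
2. ∠CTM = 68°  [S on TC, V on TM]
3. ∠MCT = 60°  [△TCM]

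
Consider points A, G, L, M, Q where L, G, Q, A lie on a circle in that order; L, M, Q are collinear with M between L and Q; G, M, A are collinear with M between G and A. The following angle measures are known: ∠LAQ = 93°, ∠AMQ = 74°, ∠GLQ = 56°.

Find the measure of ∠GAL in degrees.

∠GAL = 37°

1. ∠LGQ = 87°  [cyclic LGQA, opposite ∠G+∠A]
2. ∠GQL = 37°  [△LGQ]
3. ∠GAL = 37°  [same arc LG]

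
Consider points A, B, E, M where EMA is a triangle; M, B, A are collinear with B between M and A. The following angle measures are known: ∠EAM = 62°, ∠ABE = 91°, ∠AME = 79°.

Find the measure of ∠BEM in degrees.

∠BEM = 12°

1. ∠EBM = 89°  [linear pair at B on MA]
2. ∠BME = 79°  [B on ray MA]
3. ∠BEM = 12°  [△EMB]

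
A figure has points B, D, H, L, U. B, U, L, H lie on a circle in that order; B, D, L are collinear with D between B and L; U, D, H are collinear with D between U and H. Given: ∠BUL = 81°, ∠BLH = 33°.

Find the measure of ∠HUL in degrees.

∠HUL = 48°

1. ∠BHL = 99°  [cyclic BULH, opposite ∠U+∠H]
2. ∠HBL = 48°  [△BLH]
3. ∠HUL = 48°  [same arc LH]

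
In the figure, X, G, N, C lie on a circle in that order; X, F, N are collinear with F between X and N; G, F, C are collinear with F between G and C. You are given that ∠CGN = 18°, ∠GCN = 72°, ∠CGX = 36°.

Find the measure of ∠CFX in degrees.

1. ∠CNX = 36°  [same arc XC]
2. ∠CFN = 72°  [△NFC]
3. ∠CFX = 108°  [linear pair at F on XN]

∠CFX = 108°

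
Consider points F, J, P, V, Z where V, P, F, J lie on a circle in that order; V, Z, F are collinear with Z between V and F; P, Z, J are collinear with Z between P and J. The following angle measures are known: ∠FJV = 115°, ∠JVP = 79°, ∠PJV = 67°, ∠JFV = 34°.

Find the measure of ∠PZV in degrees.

1. ∠FPV = 65°  [cyclic VPFJ, opposite ∠P+∠J]
2. ∠JPV = 34°  [△VPJ]
3. ∠PFV = 67°  [same arc VP]
4. ∠FVP = 48°  [△VPF]
5. ∠PZV = 98°  [△VZP]

∠PZV = 98°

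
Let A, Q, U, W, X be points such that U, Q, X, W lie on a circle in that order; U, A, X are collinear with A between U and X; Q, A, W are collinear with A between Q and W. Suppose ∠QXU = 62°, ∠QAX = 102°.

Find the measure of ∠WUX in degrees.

∠WUX = 16°

1. ∠QWU = 62°  [same arc UQ]
2. ∠UAW = 102°  [vertical angles at A]
3. ∠WUX = 16°  [△UAW]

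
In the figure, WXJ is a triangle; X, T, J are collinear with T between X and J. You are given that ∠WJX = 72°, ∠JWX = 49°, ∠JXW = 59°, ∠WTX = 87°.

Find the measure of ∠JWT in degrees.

1. ∠TJW = 72°  [T on ray JX]
2. ∠JTW = 93°  [linear pair at T on XJ]
3. ∠JWT = 15°  [△WTJ]

∠JWT = 15°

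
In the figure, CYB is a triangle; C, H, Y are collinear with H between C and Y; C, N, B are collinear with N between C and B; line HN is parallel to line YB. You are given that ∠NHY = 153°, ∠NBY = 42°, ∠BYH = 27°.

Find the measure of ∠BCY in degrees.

1. ∠CBY = 42°  [N on ray BC]
2. ∠BYC = 27°  [H on ray YC]
3. ∠BCY = 111°  [△CYB]

∠BCY = 111°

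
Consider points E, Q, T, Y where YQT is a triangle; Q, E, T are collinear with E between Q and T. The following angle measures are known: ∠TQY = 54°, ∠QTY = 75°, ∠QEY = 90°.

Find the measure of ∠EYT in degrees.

1. ∠ETY = 75°  [E on ray TQ]
2. ∠TEY = 90°  [linear pair at E on QT]
3. ∠EYT = 15°  [△YET]

∠EYT = 15°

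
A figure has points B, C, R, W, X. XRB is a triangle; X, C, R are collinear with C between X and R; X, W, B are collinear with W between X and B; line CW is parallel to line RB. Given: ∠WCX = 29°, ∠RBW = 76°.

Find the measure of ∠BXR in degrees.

1. ∠BRX = 29°  [CW∥RB, corresponding at C]
2. ∠RBX = 76°  [W on ray BX]
3. ∠BXR = 75°  [△XRB]

∠BXR = 75°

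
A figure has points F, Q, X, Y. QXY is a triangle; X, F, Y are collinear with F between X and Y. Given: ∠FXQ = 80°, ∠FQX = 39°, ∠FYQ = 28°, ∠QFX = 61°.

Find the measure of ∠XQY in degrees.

∠XQY = 72°

1. ∠QXY = 80°  [F on ray XY]
2. ∠QYX = 28°  [F on ray YX]
3. ∠XQY = 72°  [△QXY]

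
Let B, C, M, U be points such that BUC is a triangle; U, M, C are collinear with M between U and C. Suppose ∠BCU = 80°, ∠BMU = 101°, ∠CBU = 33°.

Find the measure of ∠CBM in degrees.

1. ∠BCM = 80°  [M on ray CU]
2. ∠BMC = 79°  [linear pair at M on UC]
3. ∠CBM = 21°  [△BMC]

∠CBM = 21°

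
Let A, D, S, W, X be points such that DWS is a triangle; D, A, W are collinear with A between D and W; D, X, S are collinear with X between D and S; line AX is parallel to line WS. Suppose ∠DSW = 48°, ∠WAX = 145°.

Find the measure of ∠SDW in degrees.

∠SDW = 97°

1. ∠AXD = 48°  [AX∥WS, corresponding at X]
2. ∠DAX = 35°  [linear pair at A on DW]
3. ∠ADX = 97°  [△DAX]
4. ∠SDW = 97°  [A on DW, X on DS]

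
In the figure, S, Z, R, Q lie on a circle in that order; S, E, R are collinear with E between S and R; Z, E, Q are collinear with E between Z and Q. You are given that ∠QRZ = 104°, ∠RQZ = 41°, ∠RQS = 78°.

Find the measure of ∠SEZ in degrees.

∠SEZ = 72°

1. ∠QZR = 35°  [△ZRQ]
2. ∠RSZ = 41°  [same arc ZR]
3. ∠RZS = 102°  [cyclic SZRQ, opposite ∠Z+∠Q]
4. ∠SRZ = 37°  [△SZR]
5. ∠REZ = 108°  [△ZER]
6. ∠SEZ = 72°  [linear pair at E on SR]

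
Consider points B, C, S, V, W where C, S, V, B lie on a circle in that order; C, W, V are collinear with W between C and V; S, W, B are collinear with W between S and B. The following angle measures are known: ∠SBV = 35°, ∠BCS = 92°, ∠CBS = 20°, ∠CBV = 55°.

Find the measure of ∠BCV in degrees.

1. ∠BVS = 88°  [cyclic CSVB, opposite ∠C+∠V]
2. ∠BSV = 57°  [△SVB]
3. ∠BCV = 57°  [same arc VB]

∠BCV = 57°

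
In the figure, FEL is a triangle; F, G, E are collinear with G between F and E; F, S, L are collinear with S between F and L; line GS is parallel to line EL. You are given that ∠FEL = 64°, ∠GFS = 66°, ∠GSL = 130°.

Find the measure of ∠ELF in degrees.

1. ∠FGS = 64°  [GS∥EL, corresponding at G]
2. ∠FSG = 50°  [△FGS]
3. ∠ELF = 50°  [GS∥EL, corresponding at S]

∠ELF = 50°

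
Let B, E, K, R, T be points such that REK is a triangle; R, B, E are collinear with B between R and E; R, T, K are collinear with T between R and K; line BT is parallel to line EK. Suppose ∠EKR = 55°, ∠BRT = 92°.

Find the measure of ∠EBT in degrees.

∠EBT = 147°

1. ∠BTR = 55°  [BT∥EK, corresponding at T]
2. ∠RBT = 33°  [△RBT]
3. ∠EBT = 147°  [linear pair at B on RE]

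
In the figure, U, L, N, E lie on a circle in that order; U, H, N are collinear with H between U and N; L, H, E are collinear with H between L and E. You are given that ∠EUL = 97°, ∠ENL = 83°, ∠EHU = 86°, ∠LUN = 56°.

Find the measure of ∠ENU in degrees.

∠ENU = 30°

1. ∠EHN = 94°  [linear pair at H on UN]
2. ∠LEN = 56°  [same arc LN]
3. ∠ENU = 30°  [△NHE]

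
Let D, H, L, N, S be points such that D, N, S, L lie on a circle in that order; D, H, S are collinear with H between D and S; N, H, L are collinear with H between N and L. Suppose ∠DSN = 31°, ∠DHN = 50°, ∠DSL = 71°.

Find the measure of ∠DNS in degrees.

∠DNS = 90°

1. ∠DNL = 71°  [same arc DL]
2. ∠NDS = 59°  [△DHN]
3. ∠DNS = 90°  [△DNS]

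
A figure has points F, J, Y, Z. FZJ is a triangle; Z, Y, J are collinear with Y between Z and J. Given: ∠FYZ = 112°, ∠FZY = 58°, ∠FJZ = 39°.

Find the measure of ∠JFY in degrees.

1. ∠FYJ = 68°  [linear pair at Y on ZJ]
2. ∠FJY = 39°  [Y on ray JZ]
3. ∠JFY = 73°  [△FYJ]

∠JFY = 73°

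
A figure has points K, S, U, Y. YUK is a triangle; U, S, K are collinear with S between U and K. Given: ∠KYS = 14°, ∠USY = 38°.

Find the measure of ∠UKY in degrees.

1. ∠KSY = 142°  [linear pair at S on UK]
2. ∠SKY = 24°  [△YSK]
3. ∠UKY = 24°  [S on ray KU]

∠UKY = 24°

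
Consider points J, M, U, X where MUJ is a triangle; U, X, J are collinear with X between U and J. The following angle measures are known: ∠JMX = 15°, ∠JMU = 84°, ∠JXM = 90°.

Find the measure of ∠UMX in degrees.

∠UMX = 69°

1. ∠MJX = 75°  [△MXJ]
2. ∠MXU = 90°  [linear pair at X on UJ]
3. ∠MJU = 75°  [X on ray JU]
4. ∠JUM = 21°  [△MUJ]
5. ∠MUX = 21°  [X on ray UJ]
6. ∠UMX = 69°  [△MUX]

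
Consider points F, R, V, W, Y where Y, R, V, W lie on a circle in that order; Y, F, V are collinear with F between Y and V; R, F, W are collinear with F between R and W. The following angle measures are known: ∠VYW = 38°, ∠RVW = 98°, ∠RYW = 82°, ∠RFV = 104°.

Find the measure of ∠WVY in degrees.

1. ∠VRW = 38°  [same arc VW]
2. ∠RWV = 44°  [△RVW]
3. ∠WFY = 104°  [vertical angles at F]
4. ∠VFW = 76°  [linear pair at F on YV]
5. ∠WVY = 60°  [△VFW]

∠WVY = 60°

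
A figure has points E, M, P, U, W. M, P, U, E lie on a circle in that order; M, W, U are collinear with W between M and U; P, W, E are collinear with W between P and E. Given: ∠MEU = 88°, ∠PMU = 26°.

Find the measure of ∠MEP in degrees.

∠MEP = 62°

1. ∠MPU = 92°  [cyclic MPUE, opposite ∠P+∠E]
2. ∠MUP = 62°  [△MPU]
3. ∠MEP = 62°  [same arc MP]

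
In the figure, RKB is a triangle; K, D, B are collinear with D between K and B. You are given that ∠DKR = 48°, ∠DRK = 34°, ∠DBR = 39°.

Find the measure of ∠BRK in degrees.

∠BRK = 93°

1. ∠BKR = 48°  [D on ray KB]
2. ∠KBR = 39°  [D on ray BK]
3. ∠BRK = 93°  [△RKB]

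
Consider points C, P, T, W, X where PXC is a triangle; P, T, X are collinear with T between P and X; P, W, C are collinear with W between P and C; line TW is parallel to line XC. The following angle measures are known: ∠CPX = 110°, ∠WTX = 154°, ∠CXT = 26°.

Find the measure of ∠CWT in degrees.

1. ∠TPW = 110°  [T on PX, W on PC]
2. ∠PTW = 26°  [linear pair at T on PX]
3. ∠PWT = 44°  [△PTW]
4. ∠CWT = 136°  [linear pair at W on PC]

∠CWT = 136°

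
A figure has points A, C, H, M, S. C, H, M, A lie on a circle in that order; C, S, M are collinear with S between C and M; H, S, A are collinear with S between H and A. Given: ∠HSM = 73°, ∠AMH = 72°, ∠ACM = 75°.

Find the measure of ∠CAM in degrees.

1. ∠ASC = 73°  [vertical angles at S]
2. ∠AHM = 75°  [same arc MA]
3. ∠ASM = 107°  [linear pair at S on CM]
4. ∠HAM = 33°  [△HMA]
5. ∠AMC = 40°  [△MSA]
6. ∠CAM = 65°  [△CMA]

∠CAM = 65°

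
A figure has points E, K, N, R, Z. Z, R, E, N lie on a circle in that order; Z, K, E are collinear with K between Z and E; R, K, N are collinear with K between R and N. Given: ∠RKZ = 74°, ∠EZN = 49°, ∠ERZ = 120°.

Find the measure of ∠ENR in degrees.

∠ENR = 35°

1. ∠EKN = 74°  [vertical angles at K]
2. ∠ENZ = 60°  [cyclic ZREN, opposite ∠R+∠N]
3. ∠NEZ = 71°  [△ZEN]
4. ∠ENR = 35°  [△EKN]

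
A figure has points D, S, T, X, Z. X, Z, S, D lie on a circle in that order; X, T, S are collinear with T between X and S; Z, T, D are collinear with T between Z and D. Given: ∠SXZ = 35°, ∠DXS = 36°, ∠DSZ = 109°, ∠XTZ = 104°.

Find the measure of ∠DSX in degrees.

∠DSX = 41°

1. ∠SDZ = 35°  [same arc ZS]
2. ∠DTS = 104°  [vertical angles at T]
3. ∠DSX = 41°  [△STD]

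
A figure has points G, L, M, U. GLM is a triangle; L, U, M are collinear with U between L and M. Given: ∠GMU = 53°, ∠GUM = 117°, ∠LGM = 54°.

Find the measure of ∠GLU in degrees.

1. ∠GML = 53°  [U on ray ML]
2. ∠GLM = 73°  [△GLM]
3. ∠GLU = 73°  [U on ray LM]

∠GLU = 73°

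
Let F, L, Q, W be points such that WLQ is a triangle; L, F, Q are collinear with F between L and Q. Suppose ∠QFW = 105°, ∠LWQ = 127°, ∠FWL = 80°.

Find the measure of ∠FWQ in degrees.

1. ∠LFW = 75°  [linear pair at F on LQ]
2. ∠FLW = 25°  [△WLF]
3. ∠QLW = 25°  [F on ray LQ]
4. ∠LQW = 28°  [△WLQ]
5. ∠FQW = 28°  [F on ray QL]
6. ∠FWQ = 47°  [△WFQ]

∠FWQ = 47°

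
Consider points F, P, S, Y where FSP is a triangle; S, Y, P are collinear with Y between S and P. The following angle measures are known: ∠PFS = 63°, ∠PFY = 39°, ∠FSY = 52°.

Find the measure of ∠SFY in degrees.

1. ∠FSP = 52°  [Y on ray SP]
2. ∠FPS = 65°  [△FSP]
3. ∠FPY = 65°  [Y on ray PS]
4. ∠FYP = 76°  [△FYP]
5. ∠FYS = 104°  [linear pair at Y on SP]
6. ∠SFY = 24°  [△FSY]

∠SFY = 24°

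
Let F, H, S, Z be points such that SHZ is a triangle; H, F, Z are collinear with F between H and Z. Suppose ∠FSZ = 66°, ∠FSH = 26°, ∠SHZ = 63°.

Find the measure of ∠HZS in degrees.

1. ∠FHS = 63°  [F on ray HZ]
2. ∠HFS = 91°  [△SHF]
3. ∠SFZ = 89°  [linear pair at F on HZ]
4. ∠FZS = 25°  [△SFZ]
5. ∠HZS = 25°  [F on ray ZH]

∠HZS = 25°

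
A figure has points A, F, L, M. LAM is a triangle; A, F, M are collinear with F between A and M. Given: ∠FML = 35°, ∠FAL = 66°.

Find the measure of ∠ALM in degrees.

∠ALM = 79°

1. ∠AML = 35°  [F on ray MA]
2. ∠LAM = 66°  [F on ray AM]
3. ∠ALM = 79°  [△LAM]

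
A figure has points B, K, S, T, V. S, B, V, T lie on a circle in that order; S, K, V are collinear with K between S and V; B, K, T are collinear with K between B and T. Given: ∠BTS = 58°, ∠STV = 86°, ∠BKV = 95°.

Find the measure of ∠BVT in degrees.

1. ∠BVS = 58°  [same arc SB]
2. ∠SBV = 94°  [cyclic SBVT, opposite ∠B+∠T]
3. ∠TBV = 27°  [△BKV]
4. ∠BSV = 28°  [△SBV]
5. ∠BTV = 28°  [same arc BV]
6. ∠BVT = 125°  [△BVT]

∠BVT = 125°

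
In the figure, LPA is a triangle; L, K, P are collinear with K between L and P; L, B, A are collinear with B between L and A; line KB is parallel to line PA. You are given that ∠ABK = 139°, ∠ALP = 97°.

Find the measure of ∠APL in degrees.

∠APL = 42°

1. ∠KBL = 41°  [linear pair at B on LA]
2. ∠BLK = 97°  [K on LP, B on LA]
3. ∠BKL = 42°  [△LKB]
4. ∠APL = 42°  [KB∥PA, corresponding at K]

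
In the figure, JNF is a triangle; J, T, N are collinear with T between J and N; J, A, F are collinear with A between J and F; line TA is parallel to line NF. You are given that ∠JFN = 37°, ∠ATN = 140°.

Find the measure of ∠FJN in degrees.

1. ∠JAT = 37°  [TA∥NF, corresponding at A]
2. ∠ATJ = 40°  [linear pair at T on JN]
3. ∠AJT = 103°  [△JTA]
4. ∠FJN = 103°  [T on JN, A on JF]

∠FJN = 103°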